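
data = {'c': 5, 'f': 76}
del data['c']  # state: {'f': 76}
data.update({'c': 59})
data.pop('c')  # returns 59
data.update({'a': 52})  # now {'f': 76, 'a': 52}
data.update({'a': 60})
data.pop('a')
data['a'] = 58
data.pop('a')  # 58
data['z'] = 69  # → {'f': 76, 'z': 69}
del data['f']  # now {'z': 69}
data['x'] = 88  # {'z': 69, 'x': 88}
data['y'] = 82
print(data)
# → {'z': 69, 'x': 88, 'y': 82}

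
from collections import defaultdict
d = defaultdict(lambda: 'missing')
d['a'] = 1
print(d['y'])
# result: missing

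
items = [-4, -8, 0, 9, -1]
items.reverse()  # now [-1, 9, 0, -8, -4]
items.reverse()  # [-4, -8, 0, 9, -1]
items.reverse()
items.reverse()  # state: [-4, -8, 0, 9, -1]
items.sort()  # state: [-8, -4, -1, 0, 9]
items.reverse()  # [9, 0, -1, -4, -8]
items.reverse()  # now [-8, -4, -1, 0, 9]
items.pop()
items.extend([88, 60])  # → [-8, -4, -1, 0, 88, 60]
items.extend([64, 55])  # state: [-8, -4, -1, 0, 88, 60, 64, 55]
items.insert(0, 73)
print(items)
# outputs [73, -8, -4, -1, 0, 88, 60, 64, 55]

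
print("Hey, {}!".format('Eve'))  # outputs Hey, Eve!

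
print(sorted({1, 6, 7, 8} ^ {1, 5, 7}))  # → [5, 6, 8]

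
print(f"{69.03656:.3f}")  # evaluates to 69.037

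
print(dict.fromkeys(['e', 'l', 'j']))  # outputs {'e': None, 'l': None, 'j': None}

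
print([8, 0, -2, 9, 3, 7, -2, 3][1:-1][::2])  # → [0, 9, 7]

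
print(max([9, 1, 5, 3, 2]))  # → 9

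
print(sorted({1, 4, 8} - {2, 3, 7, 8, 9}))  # [1, 4]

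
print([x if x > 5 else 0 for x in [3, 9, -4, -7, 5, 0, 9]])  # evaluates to [0, 9, 0, 0, 0, 0, 9]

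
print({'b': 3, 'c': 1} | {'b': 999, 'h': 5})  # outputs {'b': 999, 'c': 1, 'h': 5}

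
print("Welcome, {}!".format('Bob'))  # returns Welcome, Bob!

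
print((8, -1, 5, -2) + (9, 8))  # (8, -1, 5, -2, 9, 8)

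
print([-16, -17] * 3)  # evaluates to [-16, -17, -16, -17, -16, -17]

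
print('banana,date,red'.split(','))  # ['banana', 'date', 'red']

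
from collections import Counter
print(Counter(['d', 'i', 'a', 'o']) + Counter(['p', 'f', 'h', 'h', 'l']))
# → Counter({'h': 2, 'd': 1, 'i': 1, 'a': 1, 'o': 1, 'p': 1, 'f': 1, 'l': 1})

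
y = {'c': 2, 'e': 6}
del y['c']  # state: {'e': 6}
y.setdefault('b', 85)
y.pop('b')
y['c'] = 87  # {'e': 6, 'c': 87}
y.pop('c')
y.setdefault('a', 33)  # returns 33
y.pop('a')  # 33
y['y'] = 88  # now {'e': 6, 'y': 88}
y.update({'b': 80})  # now {'e': 6, 'y': 88, 'b': 80}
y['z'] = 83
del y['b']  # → {'e': 6, 'y': 88, 'z': 83}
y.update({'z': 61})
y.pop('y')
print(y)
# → {'e': 6, 'z': 61}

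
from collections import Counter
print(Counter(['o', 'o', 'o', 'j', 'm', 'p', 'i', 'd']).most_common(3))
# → [('o', 3), ('j', 1), ('m', 1)]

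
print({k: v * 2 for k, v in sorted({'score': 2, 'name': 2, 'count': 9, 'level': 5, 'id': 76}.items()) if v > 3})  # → {'count': 18, 'id': 152, 'level': 10}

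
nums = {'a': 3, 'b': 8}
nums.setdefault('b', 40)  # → 8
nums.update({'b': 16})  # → {'a': 3, 'b': 16}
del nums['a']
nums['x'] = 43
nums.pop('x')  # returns 43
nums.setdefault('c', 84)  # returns 84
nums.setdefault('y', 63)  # 63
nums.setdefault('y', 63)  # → 63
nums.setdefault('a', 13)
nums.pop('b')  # 16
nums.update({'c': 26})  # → {'c': 26, 'y': 63, 'a': 13}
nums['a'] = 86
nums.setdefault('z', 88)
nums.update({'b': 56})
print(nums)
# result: {'c': 26, 'y': 63, 'a': 86, 'z': 88, 'b': 56}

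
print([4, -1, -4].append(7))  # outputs None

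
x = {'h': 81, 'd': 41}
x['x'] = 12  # {'h': 81, 'd': 41, 'x': 12}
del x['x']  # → {'h': 81, 'd': 41}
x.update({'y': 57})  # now {'h': 81, 'd': 41, 'y': 57}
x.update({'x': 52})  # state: {'h': 81, 'd': 41, 'y': 57, 'x': 52}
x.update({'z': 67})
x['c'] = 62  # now {'h': 81, 'd': 41, 'y': 57, 'x': 52, 'z': 67, 'c': 62}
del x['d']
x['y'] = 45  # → {'h': 81, 'y': 45, 'x': 52, 'z': 67, 'c': 62}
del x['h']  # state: {'y': 45, 'x': 52, 'z': 67, 'c': 62}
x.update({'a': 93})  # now {'y': 45, 'x': 52, 'z': 67, 'c': 62, 'a': 93}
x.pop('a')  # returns 93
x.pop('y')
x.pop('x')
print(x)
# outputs {'z': 67, 'c': 62}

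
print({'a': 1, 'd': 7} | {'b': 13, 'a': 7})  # {'a': 7, 'd': 7, 'b': 13}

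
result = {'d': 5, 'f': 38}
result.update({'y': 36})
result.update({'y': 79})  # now {'d': 5, 'f': 38, 'y': 79}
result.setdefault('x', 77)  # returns 77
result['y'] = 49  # {'d': 5, 'f': 38, 'y': 49, 'x': 77}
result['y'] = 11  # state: {'d': 5, 'f': 38, 'y': 11, 'x': 77}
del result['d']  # {'f': 38, 'y': 11, 'x': 77}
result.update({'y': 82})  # {'f': 38, 'y': 82, 'x': 77}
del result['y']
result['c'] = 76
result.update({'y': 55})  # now {'f': 38, 'x': 77, 'c': 76, 'y': 55}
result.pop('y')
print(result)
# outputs {'f': 38, 'x': 77, 'c': 76}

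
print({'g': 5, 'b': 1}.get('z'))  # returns None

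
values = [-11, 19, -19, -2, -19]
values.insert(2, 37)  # [-11, 19, 37, -19, -2, -19]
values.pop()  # -19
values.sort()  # [-19, -11, -2, 19, 37]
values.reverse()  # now [37, 19, -2, -11, -19]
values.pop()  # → -19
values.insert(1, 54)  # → [37, 54, 19, -2, -11]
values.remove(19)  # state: [37, 54, -2, -11]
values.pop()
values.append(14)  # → [37, 54, -2, 14]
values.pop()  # 14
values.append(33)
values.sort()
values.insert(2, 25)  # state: [-2, 33, 25, 37, 54]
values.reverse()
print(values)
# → [54, 37, 25, 33, -2]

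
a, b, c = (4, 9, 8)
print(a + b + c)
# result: 21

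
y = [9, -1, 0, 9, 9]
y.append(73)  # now [9, -1, 0, 9, 9, 73]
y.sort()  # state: [-1, 0, 9, 9, 9, 73]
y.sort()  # [-1, 0, 9, 9, 9, 73]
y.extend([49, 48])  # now [-1, 0, 9, 9, 9, 73, 49, 48]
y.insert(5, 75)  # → [-1, 0, 9, 9, 9, 75, 73, 49, 48]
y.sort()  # [-1, 0, 9, 9, 9, 48, 49, 73, 75]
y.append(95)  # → [-1, 0, 9, 9, 9, 48, 49, 73, 75, 95]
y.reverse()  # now [95, 75, 73, 49, 48, 9, 9, 9, 0, -1]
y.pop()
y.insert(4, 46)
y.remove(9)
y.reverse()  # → [0, 9, 9, 48, 46, 49, 73, 75, 95]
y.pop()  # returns 95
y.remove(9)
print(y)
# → [0, 9, 48, 46, 49, 73, 75]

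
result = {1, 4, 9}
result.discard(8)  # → {1, 4, 9}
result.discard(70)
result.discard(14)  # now {1, 4, 9}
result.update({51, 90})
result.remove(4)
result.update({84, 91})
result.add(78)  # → {1, 9, 51, 78, 84, 90, 91}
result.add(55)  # {1, 9, 51, 55, 78, 84, 90, 91}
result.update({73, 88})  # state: {1, 9, 51, 55, 73, 78, 84, 88, 90, 91}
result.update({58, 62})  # {1, 9, 51, 55, 58, 62, 73, 78, 84, 88, 90, 91}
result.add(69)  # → {1, 9, 51, 55, 58, 62, 69, 73, 78, 84, 88, 90, 91}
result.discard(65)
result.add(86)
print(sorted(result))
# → [1, 9, 51, 55, 58, 62, 69, 73, 78, 84, 86, 88, 90, 91]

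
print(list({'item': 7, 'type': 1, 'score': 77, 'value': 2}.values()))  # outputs [7, 1, 77, 2]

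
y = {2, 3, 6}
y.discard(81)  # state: {2, 3, 6}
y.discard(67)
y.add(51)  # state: {2, 3, 6, 51}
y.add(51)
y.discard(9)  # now {2, 3, 6, 51}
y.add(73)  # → {2, 3, 6, 51, 73}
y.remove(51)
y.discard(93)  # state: {2, 3, 6, 73}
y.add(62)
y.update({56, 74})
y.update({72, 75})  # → {2, 3, 6, 56, 62, 72, 73, 74, 75}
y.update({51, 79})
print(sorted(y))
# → [2, 3, 6, 51, 56, 62, 72, 73, 74, 75, 79]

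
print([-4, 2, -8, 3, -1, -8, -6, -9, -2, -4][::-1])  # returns [-4, -2, -9, -6, -8, -1, 3, -8, 2, -4]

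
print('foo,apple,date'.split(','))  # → ['foo', 'apple', 'date']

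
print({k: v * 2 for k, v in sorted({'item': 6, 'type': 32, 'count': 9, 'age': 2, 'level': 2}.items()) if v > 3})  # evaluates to {'count': 18, 'item': 12, 'type': 64}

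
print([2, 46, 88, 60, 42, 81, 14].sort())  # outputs None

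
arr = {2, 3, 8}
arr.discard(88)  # {2, 3, 8}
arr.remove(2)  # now {3, 8}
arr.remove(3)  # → {8}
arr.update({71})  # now {8, 71}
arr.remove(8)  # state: {71}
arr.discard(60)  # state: {71}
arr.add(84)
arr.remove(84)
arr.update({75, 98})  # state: {71, 75, 98}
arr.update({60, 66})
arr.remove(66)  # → {60, 71, 75, 98}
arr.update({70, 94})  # {60, 70, 71, 75, 94, 98}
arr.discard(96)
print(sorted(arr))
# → [60, 70, 71, 75, 94, 98]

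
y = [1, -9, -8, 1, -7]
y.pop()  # -7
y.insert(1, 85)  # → [1, 85, -9, -8, 1]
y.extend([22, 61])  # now [1, 85, -9, -8, 1, 22, 61]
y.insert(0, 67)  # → [67, 1, 85, -9, -8, 1, 22, 61]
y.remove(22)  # [67, 1, 85, -9, -8, 1, 61]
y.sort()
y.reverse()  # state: [85, 67, 61, 1, 1, -8, -9]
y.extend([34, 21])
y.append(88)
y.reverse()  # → [88, 21, 34, -9, -8, 1, 1, 61, 67, 85]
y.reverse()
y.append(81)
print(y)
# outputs [85, 67, 61, 1, 1, -8, -9, 34, 21, 88, 81]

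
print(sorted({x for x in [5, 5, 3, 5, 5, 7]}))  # [3, 5, 7]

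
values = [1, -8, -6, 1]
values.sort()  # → [-8, -6, 1, 1]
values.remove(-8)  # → [-6, 1, 1]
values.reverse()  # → [1, 1, -6]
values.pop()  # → -6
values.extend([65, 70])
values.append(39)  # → [1, 1, 65, 70, 39]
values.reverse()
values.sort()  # [1, 1, 39, 65, 70]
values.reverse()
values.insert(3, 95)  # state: [70, 65, 39, 95, 1, 1]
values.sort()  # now [1, 1, 39, 65, 70, 95]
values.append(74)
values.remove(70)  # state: [1, 1, 39, 65, 95, 74]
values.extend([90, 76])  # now [1, 1, 39, 65, 95, 74, 90, 76]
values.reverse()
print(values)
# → [76, 90, 74, 95, 65, 39, 1, 1]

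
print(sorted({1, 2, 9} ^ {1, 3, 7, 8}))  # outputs [2, 3, 7, 8, 9]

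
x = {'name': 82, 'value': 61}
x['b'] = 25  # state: {'name': 82, 'value': 61, 'b': 25}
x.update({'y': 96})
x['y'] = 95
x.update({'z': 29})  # {'name': 82, 'value': 61, 'b': 25, 'y': 95, 'z': 29}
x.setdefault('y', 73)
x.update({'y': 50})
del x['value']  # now {'name': 82, 'b': 25, 'y': 50, 'z': 29}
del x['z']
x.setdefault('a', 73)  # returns 73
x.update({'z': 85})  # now {'name': 82, 'b': 25, 'y': 50, 'a': 73, 'z': 85}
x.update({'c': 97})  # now {'name': 82, 'b': 25, 'y': 50, 'a': 73, 'z': 85, 'c': 97}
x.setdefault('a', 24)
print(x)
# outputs {'name': 82, 'b': 25, 'y': 50, 'a': 73, 'z': 85, 'c': 97}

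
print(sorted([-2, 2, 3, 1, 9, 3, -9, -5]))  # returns [-9, -5, -2, 1, 2, 3, 3, 9]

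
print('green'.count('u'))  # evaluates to 0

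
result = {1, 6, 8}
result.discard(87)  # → {1, 6, 8}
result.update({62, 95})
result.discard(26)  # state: {1, 6, 8, 62, 95}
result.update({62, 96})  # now {1, 6, 8, 62, 95, 96}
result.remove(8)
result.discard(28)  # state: {1, 6, 62, 95, 96}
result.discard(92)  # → {1, 6, 62, 95, 96}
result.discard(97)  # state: {1, 6, 62, 95, 96}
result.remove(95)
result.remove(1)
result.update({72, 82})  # {6, 62, 72, 82, 96}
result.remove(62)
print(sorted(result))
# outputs [6, 72, 82, 96]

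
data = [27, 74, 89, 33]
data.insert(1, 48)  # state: [27, 48, 74, 89, 33]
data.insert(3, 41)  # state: [27, 48, 74, 41, 89, 33]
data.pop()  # 33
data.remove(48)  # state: [27, 74, 41, 89]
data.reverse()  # [89, 41, 74, 27]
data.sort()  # [27, 41, 74, 89]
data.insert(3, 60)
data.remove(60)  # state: [27, 41, 74, 89]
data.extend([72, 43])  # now [27, 41, 74, 89, 72, 43]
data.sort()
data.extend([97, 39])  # [27, 41, 43, 72, 74, 89, 97, 39]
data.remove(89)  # [27, 41, 43, 72, 74, 97, 39]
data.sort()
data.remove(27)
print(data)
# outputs [39, 41, 43, 72, 74, 97]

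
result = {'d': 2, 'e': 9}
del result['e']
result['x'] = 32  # {'d': 2, 'x': 32}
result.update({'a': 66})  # {'d': 2, 'x': 32, 'a': 66}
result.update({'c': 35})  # {'d': 2, 'x': 32, 'a': 66, 'c': 35}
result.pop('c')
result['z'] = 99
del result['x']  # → {'d': 2, 'a': 66, 'z': 99}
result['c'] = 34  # {'d': 2, 'a': 66, 'z': 99, 'c': 34}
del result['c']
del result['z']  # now {'d': 2, 'a': 66}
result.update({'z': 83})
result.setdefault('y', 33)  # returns 33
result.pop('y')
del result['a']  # {'d': 2, 'z': 83}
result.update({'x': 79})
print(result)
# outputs {'d': 2, 'z': 83, 'x': 79}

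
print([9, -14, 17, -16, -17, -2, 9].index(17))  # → 2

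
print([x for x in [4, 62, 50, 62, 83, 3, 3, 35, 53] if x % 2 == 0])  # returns [4, 62, 50, 62]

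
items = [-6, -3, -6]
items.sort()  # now [-6, -6, -3]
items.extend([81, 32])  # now [-6, -6, -3, 81, 32]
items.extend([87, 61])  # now [-6, -6, -3, 81, 32, 87, 61]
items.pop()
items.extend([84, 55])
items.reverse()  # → [55, 84, 87, 32, 81, -3, -6, -6]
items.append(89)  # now [55, 84, 87, 32, 81, -3, -6, -6, 89]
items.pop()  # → 89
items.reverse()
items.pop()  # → 55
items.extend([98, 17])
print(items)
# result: [-6, -6, -3, 81, 32, 87, 84, 98, 17]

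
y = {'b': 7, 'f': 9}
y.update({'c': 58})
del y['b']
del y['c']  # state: {'f': 9}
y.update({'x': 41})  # {'f': 9, 'x': 41}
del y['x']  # {'f': 9}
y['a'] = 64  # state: {'f': 9, 'a': 64}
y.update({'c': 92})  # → {'f': 9, 'a': 64, 'c': 92}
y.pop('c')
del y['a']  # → {'f': 9}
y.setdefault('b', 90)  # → 90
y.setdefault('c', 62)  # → 62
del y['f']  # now {'b': 90, 'c': 62}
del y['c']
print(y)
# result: {'b': 90}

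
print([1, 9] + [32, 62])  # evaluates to [1, 9, 32, 62]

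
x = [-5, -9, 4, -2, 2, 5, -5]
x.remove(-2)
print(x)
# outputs [-5, -9, 4, 2, 5, -5]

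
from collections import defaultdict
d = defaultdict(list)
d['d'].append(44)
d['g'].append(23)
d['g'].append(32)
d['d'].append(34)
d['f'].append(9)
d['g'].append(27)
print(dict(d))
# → {'d': [44, 34], 'g': [23, 32, 27], 'f': [9]}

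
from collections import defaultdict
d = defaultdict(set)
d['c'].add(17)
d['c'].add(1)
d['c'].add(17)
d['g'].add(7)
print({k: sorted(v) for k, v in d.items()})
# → {'c': [1, 17], 'g': [7]}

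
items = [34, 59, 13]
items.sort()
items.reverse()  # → [59, 34, 13]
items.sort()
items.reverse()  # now [59, 34, 13]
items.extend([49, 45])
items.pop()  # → 45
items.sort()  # [13, 34, 49, 59]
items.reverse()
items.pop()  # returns 13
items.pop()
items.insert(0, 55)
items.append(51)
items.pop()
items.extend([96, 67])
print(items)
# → [55, 59, 49, 96, 67]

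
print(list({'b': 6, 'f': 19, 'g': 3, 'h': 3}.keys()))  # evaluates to ['b', 'f', 'g', 'h']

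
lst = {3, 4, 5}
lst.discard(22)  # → {3, 4, 5}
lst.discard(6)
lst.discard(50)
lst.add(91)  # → {3, 4, 5, 91}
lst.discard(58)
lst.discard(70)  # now {3, 4, 5, 91}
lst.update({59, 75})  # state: {3, 4, 5, 59, 75, 91}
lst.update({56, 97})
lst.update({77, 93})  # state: {3, 4, 5, 56, 59, 75, 77, 91, 93, 97}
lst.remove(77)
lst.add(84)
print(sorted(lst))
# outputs [3, 4, 5, 56, 59, 75, 84, 91, 93, 97]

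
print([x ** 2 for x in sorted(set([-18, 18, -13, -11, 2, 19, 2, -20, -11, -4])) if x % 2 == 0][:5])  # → [400, 324, 16, 4, 324]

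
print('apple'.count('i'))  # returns 0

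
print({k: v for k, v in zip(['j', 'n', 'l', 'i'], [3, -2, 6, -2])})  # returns {'j': 3, 'n': -2, 'l': 6, 'i': -2}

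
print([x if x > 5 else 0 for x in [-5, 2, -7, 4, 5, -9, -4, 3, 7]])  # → [0, 0, 0, 0, 0, 0, 0, 0, 7]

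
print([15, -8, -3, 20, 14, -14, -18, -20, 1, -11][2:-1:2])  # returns [-3, 14, -18, 1]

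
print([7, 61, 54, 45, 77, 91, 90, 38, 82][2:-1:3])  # [54, 91]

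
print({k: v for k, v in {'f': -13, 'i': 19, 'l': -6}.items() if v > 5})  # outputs {'i': 19}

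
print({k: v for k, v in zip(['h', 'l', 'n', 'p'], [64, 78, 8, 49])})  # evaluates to {'h': 64, 'l': 78, 'n': 8, 'p': 49}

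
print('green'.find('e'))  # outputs 2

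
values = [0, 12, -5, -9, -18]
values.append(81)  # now [0, 12, -5, -9, -18, 81]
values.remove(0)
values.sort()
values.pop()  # 81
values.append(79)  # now [-18, -9, -5, 12, 79]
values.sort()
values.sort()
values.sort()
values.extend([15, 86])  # [-18, -9, -5, 12, 79, 15, 86]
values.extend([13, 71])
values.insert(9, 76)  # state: [-18, -9, -5, 12, 79, 15, 86, 13, 71, 76]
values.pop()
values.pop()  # 71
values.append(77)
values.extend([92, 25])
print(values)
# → [-18, -9, -5, 12, 79, 15, 86, 13, 77, 92, 25]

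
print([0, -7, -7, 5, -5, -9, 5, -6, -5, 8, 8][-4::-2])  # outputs [-6, -9, 5, -7]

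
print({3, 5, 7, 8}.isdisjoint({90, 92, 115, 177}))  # True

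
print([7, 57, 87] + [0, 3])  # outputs [7, 57, 87, 0, 3]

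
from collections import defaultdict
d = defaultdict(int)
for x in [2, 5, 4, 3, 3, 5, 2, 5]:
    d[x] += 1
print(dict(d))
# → {2: 2, 5: 3, 4: 1, 3: 2}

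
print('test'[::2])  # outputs ts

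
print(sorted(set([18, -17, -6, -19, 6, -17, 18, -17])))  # [-19, -17, -6, 6, 18]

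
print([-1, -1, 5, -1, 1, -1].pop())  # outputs -1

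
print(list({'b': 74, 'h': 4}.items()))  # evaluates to [('b', 74), ('h', 4)]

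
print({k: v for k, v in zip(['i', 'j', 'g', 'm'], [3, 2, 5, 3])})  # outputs {'i': 3, 'j': 2, 'g': 5, 'm': 3}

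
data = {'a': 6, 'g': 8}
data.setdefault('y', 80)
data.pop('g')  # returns 8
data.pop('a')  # 6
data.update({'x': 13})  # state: {'y': 80, 'x': 13}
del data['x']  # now {'y': 80}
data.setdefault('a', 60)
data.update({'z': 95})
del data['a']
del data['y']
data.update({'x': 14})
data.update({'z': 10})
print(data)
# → {'z': 10, 'x': 14}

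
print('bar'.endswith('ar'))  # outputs True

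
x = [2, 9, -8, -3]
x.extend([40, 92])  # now [2, 9, -8, -3, 40, 92]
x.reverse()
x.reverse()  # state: [2, 9, -8, -3, 40, 92]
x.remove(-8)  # [2, 9, -3, 40, 92]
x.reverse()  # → [92, 40, -3, 9, 2]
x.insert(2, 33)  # [92, 40, 33, -3, 9, 2]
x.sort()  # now [-3, 2, 9, 33, 40, 92]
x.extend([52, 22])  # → [-3, 2, 9, 33, 40, 92, 52, 22]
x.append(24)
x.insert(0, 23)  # [23, -3, 2, 9, 33, 40, 92, 52, 22, 24]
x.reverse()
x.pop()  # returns 23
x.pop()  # -3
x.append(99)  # [24, 22, 52, 92, 40, 33, 9, 2, 99]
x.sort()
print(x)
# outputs [2, 9, 22, 24, 33, 40, 52, 92, 99]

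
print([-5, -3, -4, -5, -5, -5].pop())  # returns -5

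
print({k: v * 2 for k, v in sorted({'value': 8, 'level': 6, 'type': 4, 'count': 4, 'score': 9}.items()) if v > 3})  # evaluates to {'count': 8, 'level': 12, 'score': 18, 'type': 8, 'value': 16}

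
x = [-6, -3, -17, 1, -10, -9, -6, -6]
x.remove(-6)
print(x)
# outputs [-3, -17, 1, -10, -9, -6, -6]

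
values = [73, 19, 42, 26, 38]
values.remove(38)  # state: [73, 19, 42, 26]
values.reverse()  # [26, 42, 19, 73]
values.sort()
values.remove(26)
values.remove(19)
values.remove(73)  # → [42]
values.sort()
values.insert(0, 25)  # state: [25, 42]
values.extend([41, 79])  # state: [25, 42, 41, 79]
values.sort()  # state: [25, 41, 42, 79]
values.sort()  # [25, 41, 42, 79]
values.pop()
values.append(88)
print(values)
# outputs [25, 41, 42, 88]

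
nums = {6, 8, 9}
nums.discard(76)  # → {6, 8, 9}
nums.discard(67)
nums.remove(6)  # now {8, 9}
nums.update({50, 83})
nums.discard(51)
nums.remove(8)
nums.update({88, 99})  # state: {9, 50, 83, 88, 99}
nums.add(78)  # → {9, 50, 78, 83, 88, 99}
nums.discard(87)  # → {9, 50, 78, 83, 88, 99}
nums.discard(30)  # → {9, 50, 78, 83, 88, 99}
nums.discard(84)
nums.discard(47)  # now {9, 50, 78, 83, 88, 99}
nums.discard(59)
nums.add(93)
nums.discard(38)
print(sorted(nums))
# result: [9, 50, 78, 83, 88, 93, 99]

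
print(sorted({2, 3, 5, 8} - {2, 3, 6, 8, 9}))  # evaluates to [5]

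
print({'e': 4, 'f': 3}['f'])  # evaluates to 3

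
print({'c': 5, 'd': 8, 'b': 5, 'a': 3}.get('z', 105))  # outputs 105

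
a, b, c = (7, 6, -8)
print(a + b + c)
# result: 5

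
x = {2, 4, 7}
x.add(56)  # {2, 4, 7, 56}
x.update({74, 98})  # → {2, 4, 7, 56, 74, 98}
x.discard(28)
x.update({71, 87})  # {2, 4, 7, 56, 71, 74, 87, 98}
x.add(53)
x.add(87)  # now {2, 4, 7, 53, 56, 71, 74, 87, 98}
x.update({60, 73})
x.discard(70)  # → {2, 4, 7, 53, 56, 60, 71, 73, 74, 87, 98}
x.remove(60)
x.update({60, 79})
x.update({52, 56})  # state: {2, 4, 7, 52, 53, 56, 60, 71, 73, 74, 79, 87, 98}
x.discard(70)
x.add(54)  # {2, 4, 7, 52, 53, 54, 56, 60, 71, 73, 74, 79, 87, 98}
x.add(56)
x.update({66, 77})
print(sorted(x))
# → [2, 4, 7, 52, 53, 54, 56, 60, 66, 71, 73, 74, 77, 79, 87, 98]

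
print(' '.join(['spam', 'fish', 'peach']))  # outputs spam fish peach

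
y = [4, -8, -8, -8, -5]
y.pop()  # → -5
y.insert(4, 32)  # [4, -8, -8, -8, 32]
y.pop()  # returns 32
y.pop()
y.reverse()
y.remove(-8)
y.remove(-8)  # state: [4]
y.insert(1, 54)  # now [4, 54]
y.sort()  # [4, 54]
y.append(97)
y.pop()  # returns 97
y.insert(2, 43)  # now [4, 54, 43]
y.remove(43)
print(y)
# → [4, 54]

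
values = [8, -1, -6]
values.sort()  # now [-6, -1, 8]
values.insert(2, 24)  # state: [-6, -1, 24, 8]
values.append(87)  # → [-6, -1, 24, 8, 87]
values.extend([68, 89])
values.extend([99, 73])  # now [-6, -1, 24, 8, 87, 68, 89, 99, 73]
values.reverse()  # [73, 99, 89, 68, 87, 8, 24, -1, -6]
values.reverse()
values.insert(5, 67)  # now [-6, -1, 24, 8, 87, 67, 68, 89, 99, 73]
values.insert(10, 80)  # [-6, -1, 24, 8, 87, 67, 68, 89, 99, 73, 80]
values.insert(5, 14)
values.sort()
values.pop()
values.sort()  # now [-6, -1, 8, 14, 24, 67, 68, 73, 80, 87, 89]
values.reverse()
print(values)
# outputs [89, 87, 80, 73, 68, 67, 24, 14, 8, -1, -6]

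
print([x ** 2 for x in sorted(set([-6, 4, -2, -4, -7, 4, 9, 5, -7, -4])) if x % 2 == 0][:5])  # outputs [36, 16, 4, 16]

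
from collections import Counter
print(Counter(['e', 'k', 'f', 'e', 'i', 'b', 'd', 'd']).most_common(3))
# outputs [('e', 2), ('d', 2), ('k', 1)]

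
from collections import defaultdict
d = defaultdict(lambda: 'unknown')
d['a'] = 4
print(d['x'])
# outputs unknown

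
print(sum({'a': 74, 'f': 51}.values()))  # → 125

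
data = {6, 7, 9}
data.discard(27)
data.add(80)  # {6, 7, 9, 80}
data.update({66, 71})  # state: {6, 7, 9, 66, 71, 80}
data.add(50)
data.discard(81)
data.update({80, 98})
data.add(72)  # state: {6, 7, 9, 50, 66, 71, 72, 80, 98}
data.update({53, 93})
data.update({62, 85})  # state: {6, 7, 9, 50, 53, 62, 66, 71, 72, 80, 85, 93, 98}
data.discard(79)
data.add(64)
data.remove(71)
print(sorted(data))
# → [6, 7, 9, 50, 53, 62, 64, 66, 72, 80, 85, 93, 98]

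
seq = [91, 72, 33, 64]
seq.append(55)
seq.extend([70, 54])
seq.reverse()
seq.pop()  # 91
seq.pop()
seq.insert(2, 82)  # [54, 70, 82, 55, 64, 33]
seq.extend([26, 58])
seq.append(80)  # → [54, 70, 82, 55, 64, 33, 26, 58, 80]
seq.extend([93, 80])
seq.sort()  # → [26, 33, 54, 55, 58, 64, 70, 80, 80, 82, 93]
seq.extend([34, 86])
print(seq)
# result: [26, 33, 54, 55, 58, 64, 70, 80, 80, 82, 93, 34, 86]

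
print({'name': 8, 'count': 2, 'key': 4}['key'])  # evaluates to 4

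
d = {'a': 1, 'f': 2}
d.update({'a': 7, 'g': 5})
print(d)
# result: {'a': 7, 'f': 2, 'g': 5}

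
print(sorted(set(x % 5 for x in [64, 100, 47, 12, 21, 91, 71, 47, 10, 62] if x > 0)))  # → [0, 1, 2, 4]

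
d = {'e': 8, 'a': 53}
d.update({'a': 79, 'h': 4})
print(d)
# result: {'e': 8, 'a': 79, 'h': 4}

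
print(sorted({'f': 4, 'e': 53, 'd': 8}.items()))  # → [('d', 8), ('e', 53), ('f', 4)]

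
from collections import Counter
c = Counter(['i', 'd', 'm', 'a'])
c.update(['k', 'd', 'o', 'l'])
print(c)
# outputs Counter({'d': 2, 'i': 1, 'm': 1, 'a': 1, 'k': 1, 'o': 1, 'l': 1})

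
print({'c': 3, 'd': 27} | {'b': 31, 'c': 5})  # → {'c': 5, 'd': 27, 'b': 31}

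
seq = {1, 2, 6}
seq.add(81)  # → {1, 2, 6, 81}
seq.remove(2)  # {1, 6, 81}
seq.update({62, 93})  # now {1, 6, 62, 81, 93}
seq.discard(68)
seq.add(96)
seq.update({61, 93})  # {1, 6, 61, 62, 81, 93, 96}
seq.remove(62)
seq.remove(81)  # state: {1, 6, 61, 93, 96}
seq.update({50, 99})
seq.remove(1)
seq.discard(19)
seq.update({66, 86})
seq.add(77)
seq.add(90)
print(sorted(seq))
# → [6, 50, 61, 66, 77, 86, 90, 93, 96, 99]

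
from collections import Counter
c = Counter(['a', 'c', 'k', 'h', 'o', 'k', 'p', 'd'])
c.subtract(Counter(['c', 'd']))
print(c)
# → Counter({'k': 2, 'a': 1, 'h': 1, 'o': 1, 'p': 1, 'c': 0, 'd': 0})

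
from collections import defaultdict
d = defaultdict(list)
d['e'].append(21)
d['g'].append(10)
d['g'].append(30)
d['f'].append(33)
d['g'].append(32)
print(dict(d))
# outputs {'e': [21], 'g': [10, 30, 32], 'f': [33]}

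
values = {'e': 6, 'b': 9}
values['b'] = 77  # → {'e': 6, 'b': 77}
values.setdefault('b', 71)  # 77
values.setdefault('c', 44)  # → 44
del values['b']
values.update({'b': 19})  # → {'e': 6, 'c': 44, 'b': 19}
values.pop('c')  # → 44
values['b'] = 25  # {'e': 6, 'b': 25}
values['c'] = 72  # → {'e': 6, 'b': 25, 'c': 72}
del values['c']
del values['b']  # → {'e': 6}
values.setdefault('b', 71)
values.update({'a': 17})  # {'e': 6, 'b': 71, 'a': 17}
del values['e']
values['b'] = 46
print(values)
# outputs {'b': 46, 'a': 17}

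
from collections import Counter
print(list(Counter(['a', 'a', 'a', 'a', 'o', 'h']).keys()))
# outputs ['a', 'o', 'h']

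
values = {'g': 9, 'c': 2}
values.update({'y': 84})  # {'g': 9, 'c': 2, 'y': 84}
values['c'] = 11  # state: {'g': 9, 'c': 11, 'y': 84}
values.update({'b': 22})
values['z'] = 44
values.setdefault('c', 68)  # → 11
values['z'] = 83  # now {'g': 9, 'c': 11, 'y': 84, 'b': 22, 'z': 83}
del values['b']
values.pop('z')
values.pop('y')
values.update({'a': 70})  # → {'g': 9, 'c': 11, 'a': 70}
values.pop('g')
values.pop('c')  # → 11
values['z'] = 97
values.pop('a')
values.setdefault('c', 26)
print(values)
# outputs {'z': 97, 'c': 26}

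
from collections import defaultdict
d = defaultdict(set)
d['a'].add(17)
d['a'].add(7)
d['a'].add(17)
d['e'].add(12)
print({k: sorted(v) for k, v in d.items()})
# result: {'a': [7, 17], 'e': [12]}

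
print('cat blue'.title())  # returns Cat Blue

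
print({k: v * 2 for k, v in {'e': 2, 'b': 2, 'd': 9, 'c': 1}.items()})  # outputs {'e': 4, 'b': 4, 'd': 18, 'c': 2}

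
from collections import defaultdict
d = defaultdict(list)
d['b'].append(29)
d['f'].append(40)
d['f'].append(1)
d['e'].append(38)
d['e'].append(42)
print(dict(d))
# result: {'b': [29], 'f': [40, 1], 'e': [38, 42]}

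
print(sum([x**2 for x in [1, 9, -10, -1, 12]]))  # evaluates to 327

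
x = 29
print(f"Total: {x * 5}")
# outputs Total: 145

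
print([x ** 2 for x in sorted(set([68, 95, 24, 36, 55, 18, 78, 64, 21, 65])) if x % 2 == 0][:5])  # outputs [324, 576, 1296, 4096, 4624]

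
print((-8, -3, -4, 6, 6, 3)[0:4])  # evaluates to (-8, -3, -4, 6)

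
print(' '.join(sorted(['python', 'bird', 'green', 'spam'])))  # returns bird green python spam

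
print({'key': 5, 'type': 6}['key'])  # 5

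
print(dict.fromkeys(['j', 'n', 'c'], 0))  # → {'j': 0, 'n': 0, 'c': 0}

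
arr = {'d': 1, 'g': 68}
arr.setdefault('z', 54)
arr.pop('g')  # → 68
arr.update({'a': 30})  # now {'d': 1, 'z': 54, 'a': 30}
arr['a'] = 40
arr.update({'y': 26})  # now {'d': 1, 'z': 54, 'a': 40, 'y': 26}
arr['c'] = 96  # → {'d': 1, 'z': 54, 'a': 40, 'y': 26, 'c': 96}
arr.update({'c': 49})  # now {'d': 1, 'z': 54, 'a': 40, 'y': 26, 'c': 49}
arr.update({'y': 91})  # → {'d': 1, 'z': 54, 'a': 40, 'y': 91, 'c': 49}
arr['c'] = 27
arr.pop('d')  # 1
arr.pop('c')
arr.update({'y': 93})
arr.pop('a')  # 40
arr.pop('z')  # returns 54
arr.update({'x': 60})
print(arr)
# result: {'y': 93, 'x': 60}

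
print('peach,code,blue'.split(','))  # ['peach', 'code', 'blue']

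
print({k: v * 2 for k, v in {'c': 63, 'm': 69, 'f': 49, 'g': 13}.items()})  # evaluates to {'c': 126, 'm': 138, 'f': 98, 'g': 26}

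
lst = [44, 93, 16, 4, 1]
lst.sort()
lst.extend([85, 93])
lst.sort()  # [1, 4, 16, 44, 85, 93, 93]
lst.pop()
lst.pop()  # 93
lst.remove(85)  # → [1, 4, 16, 44]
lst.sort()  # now [1, 4, 16, 44]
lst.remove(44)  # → [1, 4, 16]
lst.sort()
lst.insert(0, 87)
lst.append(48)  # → [87, 1, 4, 16, 48]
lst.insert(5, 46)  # [87, 1, 4, 16, 48, 46]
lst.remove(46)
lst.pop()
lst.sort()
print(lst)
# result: [1, 4, 16, 87]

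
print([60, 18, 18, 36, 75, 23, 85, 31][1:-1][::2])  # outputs [18, 36, 23]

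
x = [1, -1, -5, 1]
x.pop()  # 1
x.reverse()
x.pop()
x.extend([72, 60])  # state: [-5, -1, 72, 60]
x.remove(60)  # [-5, -1, 72]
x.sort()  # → [-5, -1, 72]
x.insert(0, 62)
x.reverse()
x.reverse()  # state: [62, -5, -1, 72]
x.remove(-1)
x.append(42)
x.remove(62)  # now [-5, 72, 42]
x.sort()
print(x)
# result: [-5, 42, 72]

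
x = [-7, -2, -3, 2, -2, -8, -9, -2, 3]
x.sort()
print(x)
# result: [-9, -8, -7, -3, -2, -2, -2, 2, 3]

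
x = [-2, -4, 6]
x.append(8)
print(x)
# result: [-2, -4, 6, 8]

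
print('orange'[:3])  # ora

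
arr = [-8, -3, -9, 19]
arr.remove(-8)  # [-3, -9, 19]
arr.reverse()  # [19, -9, -3]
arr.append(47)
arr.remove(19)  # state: [-9, -3, 47]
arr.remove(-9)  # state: [-3, 47]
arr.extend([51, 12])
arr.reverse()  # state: [12, 51, 47, -3]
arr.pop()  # -3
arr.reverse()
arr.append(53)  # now [47, 51, 12, 53]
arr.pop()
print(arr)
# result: [47, 51, 12]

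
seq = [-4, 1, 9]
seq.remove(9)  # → [-4, 1]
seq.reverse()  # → [1, -4]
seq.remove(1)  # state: [-4]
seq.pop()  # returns -4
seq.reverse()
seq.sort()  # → []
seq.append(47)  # [47]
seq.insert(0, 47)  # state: [47, 47]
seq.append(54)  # [47, 47, 54]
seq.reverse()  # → [54, 47, 47]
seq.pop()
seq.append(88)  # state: [54, 47, 88]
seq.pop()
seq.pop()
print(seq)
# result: [54]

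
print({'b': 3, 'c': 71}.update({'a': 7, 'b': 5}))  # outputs None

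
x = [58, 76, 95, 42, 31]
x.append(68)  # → [58, 76, 95, 42, 31, 68]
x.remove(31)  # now [58, 76, 95, 42, 68]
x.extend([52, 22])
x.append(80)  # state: [58, 76, 95, 42, 68, 52, 22, 80]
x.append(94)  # [58, 76, 95, 42, 68, 52, 22, 80, 94]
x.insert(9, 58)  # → [58, 76, 95, 42, 68, 52, 22, 80, 94, 58]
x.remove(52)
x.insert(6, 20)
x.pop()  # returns 58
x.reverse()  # [94, 80, 20, 22, 68, 42, 95, 76, 58]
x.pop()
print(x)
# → [94, 80, 20, 22, 68, 42, 95, 76]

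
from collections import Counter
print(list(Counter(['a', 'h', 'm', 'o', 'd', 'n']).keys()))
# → ['a', 'h', 'm', 'o', 'd', 'n']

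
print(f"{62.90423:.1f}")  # 62.9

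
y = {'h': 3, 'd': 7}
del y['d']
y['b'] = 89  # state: {'h': 3, 'b': 89}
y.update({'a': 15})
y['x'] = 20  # {'h': 3, 'b': 89, 'a': 15, 'x': 20}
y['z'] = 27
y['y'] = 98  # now {'h': 3, 'b': 89, 'a': 15, 'x': 20, 'z': 27, 'y': 98}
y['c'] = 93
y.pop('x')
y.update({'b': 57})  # {'h': 3, 'b': 57, 'a': 15, 'z': 27, 'y': 98, 'c': 93}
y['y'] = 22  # {'h': 3, 'b': 57, 'a': 15, 'z': 27, 'y': 22, 'c': 93}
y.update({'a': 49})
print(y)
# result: {'h': 3, 'b': 57, 'a': 49, 'z': 27, 'y': 22, 'c': 93}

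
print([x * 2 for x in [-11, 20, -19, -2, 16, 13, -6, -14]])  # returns [-22, 40, -38, -4, 32, 26, -12, -28]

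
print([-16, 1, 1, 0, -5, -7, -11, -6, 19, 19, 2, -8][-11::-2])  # [1]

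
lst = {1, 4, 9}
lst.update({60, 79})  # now {1, 4, 9, 60, 79}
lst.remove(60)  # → {1, 4, 9, 79}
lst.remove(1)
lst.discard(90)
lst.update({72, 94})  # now {4, 9, 72, 79, 94}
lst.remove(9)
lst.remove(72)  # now {4, 79, 94}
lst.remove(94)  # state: {4, 79}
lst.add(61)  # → {4, 61, 79}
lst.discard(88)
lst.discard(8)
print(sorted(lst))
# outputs [4, 61, 79]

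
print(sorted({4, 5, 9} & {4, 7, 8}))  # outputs [4]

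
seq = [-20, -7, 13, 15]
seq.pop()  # 15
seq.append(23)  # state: [-20, -7, 13, 23]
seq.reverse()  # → [23, 13, -7, -20]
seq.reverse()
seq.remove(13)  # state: [-20, -7, 23]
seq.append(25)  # [-20, -7, 23, 25]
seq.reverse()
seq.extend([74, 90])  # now [25, 23, -7, -20, 74, 90]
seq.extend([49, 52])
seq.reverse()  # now [52, 49, 90, 74, -20, -7, 23, 25]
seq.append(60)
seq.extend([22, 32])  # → [52, 49, 90, 74, -20, -7, 23, 25, 60, 22, 32]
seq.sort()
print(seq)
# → [-20, -7, 22, 23, 25, 32, 49, 52, 60, 74, 90]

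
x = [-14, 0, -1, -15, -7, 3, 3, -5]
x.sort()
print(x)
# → [-15, -14, -7, -5, -1, 0, 3, 3]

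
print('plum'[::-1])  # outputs mulp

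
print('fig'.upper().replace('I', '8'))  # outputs F8G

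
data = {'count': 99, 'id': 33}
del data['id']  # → {'count': 99}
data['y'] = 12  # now {'count': 99, 'y': 12}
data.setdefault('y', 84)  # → 12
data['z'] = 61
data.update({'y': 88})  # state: {'count': 99, 'y': 88, 'z': 61}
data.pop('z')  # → 61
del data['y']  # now {'count': 99}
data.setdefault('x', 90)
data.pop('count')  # 99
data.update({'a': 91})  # {'x': 90, 'a': 91}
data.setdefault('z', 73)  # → 73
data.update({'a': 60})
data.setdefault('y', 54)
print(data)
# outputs {'x': 90, 'a': 60, 'z': 73, 'y': 54}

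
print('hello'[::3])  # hl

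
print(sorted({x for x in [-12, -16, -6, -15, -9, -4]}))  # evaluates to [-16, -15, -12, -9, -6, -4]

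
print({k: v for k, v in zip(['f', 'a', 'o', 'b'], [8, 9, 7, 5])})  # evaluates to {'f': 8, 'a': 9, 'o': 7, 'b': 5}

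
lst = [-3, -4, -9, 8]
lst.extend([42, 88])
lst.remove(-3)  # [-4, -9, 8, 42, 88]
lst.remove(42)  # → [-4, -9, 8, 88]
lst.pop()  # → 88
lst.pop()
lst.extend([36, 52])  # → [-4, -9, 36, 52]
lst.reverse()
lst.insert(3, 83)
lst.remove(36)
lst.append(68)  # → [52, -9, 83, -4, 68]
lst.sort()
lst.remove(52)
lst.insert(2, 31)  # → [-9, -4, 31, 68, 83]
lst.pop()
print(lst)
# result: [-9, -4, 31, 68]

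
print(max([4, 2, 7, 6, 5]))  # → 7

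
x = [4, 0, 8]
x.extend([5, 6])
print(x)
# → [4, 0, 8, 5, 6]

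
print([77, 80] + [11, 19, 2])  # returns [77, 80, 11, 19, 2]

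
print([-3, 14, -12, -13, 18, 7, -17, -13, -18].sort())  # None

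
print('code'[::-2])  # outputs eo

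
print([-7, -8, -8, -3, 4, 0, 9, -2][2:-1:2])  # [-8, 4, 9]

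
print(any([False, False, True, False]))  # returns True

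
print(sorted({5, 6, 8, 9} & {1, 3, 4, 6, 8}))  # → [6, 8]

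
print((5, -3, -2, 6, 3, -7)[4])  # 3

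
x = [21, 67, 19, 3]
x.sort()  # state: [3, 19, 21, 67]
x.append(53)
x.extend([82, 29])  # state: [3, 19, 21, 67, 53, 82, 29]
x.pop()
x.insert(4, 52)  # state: [3, 19, 21, 67, 52, 53, 82]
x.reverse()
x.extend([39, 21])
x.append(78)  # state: [82, 53, 52, 67, 21, 19, 3, 39, 21, 78]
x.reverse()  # [78, 21, 39, 3, 19, 21, 67, 52, 53, 82]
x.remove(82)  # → [78, 21, 39, 3, 19, 21, 67, 52, 53]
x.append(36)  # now [78, 21, 39, 3, 19, 21, 67, 52, 53, 36]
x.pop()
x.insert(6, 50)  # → [78, 21, 39, 3, 19, 21, 50, 67, 52, 53]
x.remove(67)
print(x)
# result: [78, 21, 39, 3, 19, 21, 50, 52, 53]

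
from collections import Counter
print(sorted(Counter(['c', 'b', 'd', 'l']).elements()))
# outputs ['b', 'c', 'd', 'l']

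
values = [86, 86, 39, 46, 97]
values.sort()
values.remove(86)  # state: [39, 46, 86, 97]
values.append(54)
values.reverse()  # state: [54, 97, 86, 46, 39]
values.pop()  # 39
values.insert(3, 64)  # [54, 97, 86, 64, 46]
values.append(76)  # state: [54, 97, 86, 64, 46, 76]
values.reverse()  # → [76, 46, 64, 86, 97, 54]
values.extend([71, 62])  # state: [76, 46, 64, 86, 97, 54, 71, 62]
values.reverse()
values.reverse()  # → [76, 46, 64, 86, 97, 54, 71, 62]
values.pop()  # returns 62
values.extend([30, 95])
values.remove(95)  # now [76, 46, 64, 86, 97, 54, 71, 30]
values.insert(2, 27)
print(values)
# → [76, 46, 27, 64, 86, 97, 54, 71, 30]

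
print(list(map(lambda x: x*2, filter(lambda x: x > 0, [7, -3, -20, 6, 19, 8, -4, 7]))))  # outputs [14, 12, 38, 16, 14]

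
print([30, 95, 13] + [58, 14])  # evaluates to [30, 95, 13, 58, 14]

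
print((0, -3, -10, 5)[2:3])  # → (-10,)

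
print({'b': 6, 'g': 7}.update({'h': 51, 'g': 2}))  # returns None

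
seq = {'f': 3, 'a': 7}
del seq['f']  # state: {'a': 7}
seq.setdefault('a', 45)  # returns 7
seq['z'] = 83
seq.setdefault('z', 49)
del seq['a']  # {'z': 83}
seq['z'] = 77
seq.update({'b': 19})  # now {'z': 77, 'b': 19}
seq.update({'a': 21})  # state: {'z': 77, 'b': 19, 'a': 21}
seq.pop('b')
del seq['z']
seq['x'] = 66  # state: {'a': 21, 'x': 66}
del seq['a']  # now {'x': 66}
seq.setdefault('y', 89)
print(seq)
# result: {'x': 66, 'y': 89}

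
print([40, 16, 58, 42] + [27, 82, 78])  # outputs [40, 16, 58, 42, 27, 82, 78]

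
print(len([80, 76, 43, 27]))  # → 4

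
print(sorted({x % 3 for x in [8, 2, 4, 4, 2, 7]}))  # [1, 2]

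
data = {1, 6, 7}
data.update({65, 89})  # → {1, 6, 7, 65, 89}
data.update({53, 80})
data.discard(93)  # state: {1, 6, 7, 53, 65, 80, 89}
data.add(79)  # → {1, 6, 7, 53, 65, 79, 80, 89}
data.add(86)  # {1, 6, 7, 53, 65, 79, 80, 86, 89}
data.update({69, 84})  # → {1, 6, 7, 53, 65, 69, 79, 80, 84, 86, 89}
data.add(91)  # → {1, 6, 7, 53, 65, 69, 79, 80, 84, 86, 89, 91}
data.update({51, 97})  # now {1, 6, 7, 51, 53, 65, 69, 79, 80, 84, 86, 89, 91, 97}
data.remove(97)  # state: {1, 6, 7, 51, 53, 65, 69, 79, 80, 84, 86, 89, 91}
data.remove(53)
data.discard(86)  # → {1, 6, 7, 51, 65, 69, 79, 80, 84, 89, 91}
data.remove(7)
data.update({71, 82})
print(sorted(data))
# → [1, 6, 51, 65, 69, 71, 79, 80, 82, 84, 89, 91]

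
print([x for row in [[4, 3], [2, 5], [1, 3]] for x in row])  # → [4, 3, 2, 5, 1, 3]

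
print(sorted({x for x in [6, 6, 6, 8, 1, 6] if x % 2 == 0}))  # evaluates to [6, 8]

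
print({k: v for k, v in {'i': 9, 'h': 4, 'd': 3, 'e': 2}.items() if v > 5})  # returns {'i': 9}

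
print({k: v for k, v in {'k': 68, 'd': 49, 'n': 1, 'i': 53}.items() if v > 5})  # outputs {'k': 68, 'd': 49, 'i': 53}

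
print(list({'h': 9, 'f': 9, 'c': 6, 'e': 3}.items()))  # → [('h', 9), ('f', 9), ('c', 6), ('e', 3)]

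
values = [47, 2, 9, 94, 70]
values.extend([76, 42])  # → [47, 2, 9, 94, 70, 76, 42]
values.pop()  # 42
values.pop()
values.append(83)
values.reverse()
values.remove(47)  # [83, 70, 94, 9, 2]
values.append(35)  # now [83, 70, 94, 9, 2, 35]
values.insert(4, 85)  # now [83, 70, 94, 9, 85, 2, 35]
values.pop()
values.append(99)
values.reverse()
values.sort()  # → [2, 9, 70, 83, 85, 94, 99]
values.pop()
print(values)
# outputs [2, 9, 70, 83, 85, 94]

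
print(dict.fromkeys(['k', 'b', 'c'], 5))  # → {'k': 5, 'b': 5, 'c': 5}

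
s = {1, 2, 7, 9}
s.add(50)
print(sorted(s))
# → [1, 2, 7, 9, 50]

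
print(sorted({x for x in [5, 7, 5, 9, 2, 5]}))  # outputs [2, 5, 7, 9]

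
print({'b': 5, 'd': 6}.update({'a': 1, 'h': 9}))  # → None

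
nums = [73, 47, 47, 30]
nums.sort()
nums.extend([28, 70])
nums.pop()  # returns 70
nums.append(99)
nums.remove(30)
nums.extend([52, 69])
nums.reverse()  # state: [69, 52, 99, 28, 73, 47, 47]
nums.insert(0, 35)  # [35, 69, 52, 99, 28, 73, 47, 47]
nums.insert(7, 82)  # [35, 69, 52, 99, 28, 73, 47, 82, 47]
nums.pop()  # 47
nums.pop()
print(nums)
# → [35, 69, 52, 99, 28, 73, 47]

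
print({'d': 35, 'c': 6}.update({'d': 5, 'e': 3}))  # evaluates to None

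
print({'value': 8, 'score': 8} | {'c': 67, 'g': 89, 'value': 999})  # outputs {'value': 999, 'score': 8, 'c': 67, 'g': 89}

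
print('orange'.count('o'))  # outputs 1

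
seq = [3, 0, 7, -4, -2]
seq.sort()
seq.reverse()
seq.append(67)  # [7, 3, 0, -2, -4, 67]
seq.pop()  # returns 67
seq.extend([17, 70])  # [7, 3, 0, -2, -4, 17, 70]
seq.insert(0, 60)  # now [60, 7, 3, 0, -2, -4, 17, 70]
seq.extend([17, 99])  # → [60, 7, 3, 0, -2, -4, 17, 70, 17, 99]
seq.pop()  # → 99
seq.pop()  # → 17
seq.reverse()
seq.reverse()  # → [60, 7, 3, 0, -2, -4, 17, 70]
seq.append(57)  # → [60, 7, 3, 0, -2, -4, 17, 70, 57]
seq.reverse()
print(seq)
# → [57, 70, 17, -4, -2, 0, 3, 7, 60]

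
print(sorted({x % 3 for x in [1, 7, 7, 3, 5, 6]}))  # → [0, 1, 2]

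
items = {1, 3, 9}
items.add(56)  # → {1, 3, 9, 56}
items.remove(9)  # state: {1, 3, 56}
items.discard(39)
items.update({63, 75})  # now {1, 3, 56, 63, 75}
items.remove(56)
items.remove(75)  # {1, 3, 63}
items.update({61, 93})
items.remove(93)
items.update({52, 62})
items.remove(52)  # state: {1, 3, 61, 62, 63}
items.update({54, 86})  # {1, 3, 54, 61, 62, 63, 86}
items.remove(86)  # {1, 3, 54, 61, 62, 63}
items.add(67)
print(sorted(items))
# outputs [1, 3, 54, 61, 62, 63, 67]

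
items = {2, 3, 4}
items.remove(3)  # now {2, 4}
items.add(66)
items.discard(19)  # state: {2, 4, 66}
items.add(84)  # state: {2, 4, 66, 84}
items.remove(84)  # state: {2, 4, 66}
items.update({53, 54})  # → {2, 4, 53, 54, 66}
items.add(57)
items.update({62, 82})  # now {2, 4, 53, 54, 57, 62, 66, 82}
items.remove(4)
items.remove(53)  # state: {2, 54, 57, 62, 66, 82}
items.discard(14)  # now {2, 54, 57, 62, 66, 82}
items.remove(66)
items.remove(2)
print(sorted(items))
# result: [54, 57, 62, 82]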